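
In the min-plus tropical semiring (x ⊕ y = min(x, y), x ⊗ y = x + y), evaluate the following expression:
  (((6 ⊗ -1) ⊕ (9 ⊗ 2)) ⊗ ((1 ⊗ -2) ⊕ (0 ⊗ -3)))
(((6 ⊗ -1) ⊕ (9 ⊗ 2)) ⊗ ((1 ⊗ -2) ⊕ (0 ⊗ -3))) = 2

Expand innermost to outermost. Recall ⊕ takes the minimum of its arguments and ⊗ takes their sum. Working out the expression (((6 ⊗ -1) ⊕ (9 ⊗ 2)) ⊗ ((1 ⊗ -2) ⊕ (0 ⊗ -3))) gives 2.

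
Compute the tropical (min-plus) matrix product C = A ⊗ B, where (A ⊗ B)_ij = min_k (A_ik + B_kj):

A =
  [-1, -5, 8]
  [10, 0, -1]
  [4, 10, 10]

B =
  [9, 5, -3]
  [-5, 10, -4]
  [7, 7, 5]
A ⊗ B =
  [-10, 4, -9]
  [-5, 6, -4]
  [5, 9, 1]

Apply the min-plus product entry-by-entry:
  C[0][0] = min over k of (A[0][0] + B[0][0] = -1 + 9 = 8, A[0][1] + B[1][0] = -5 + -5 = -10, A[0][2] + B[2][0] = 8 + 7 = 15) = -10 (attained at k = 1)
  C[0][1] = min over k of (A[0][0] + B[0][1] = -1 + 5 = 4, A[0][1] + B[1][1] = -5 + 10 = 5, A[0][2] + B[2][1] = 8 + 7 = 15) = 4 (attained at k = 0)
  C[0][2] = min over k of (A[0][0] + B[0][2] = -1 + -3 = -4, A[0][1] + B[1][2] = -5 + -4 = -9, A[0][2] + B[2][2] = 8 + 5 = 13) = -9 (attained at k = 1)
  C[1][0] = min over k of (A[1][0] + B[0][0] = 10 + 9 = 19, A[1][1] + B[1][0] = 0 + -5 = -5, A[1][2] + B[2][0] = -1 + 7 = 6) = -5 (attained at k = 1)
  C[1][1] = min over k of (A[1][0] + B[0][1] = 10 + 5 = 15, A[1][1] + B[1][1] = 0 + 10 = 10, A[1][2] + B[2][1] = -1 + 7 = 6) = 6 (attained at k = 2)
  C[1][2] = min over k of (A[1][0] + B[0][2] = 10 + -3 = 7, A[1][1] + B[1][2] = 0 + -4 = -4, A[1][2] + B[2][2] = -1 + 5 = 4) = -4 (attained at k = 1)
  C[2][0] = min over k of (A[2][0] + B[0][0] = 4 + 9 = 13, A[2][1] + B[1][0] = 10 + -5 = 5, A[2][2] + B[2][0] = 10 + 7 = 17) = 5 (attained at k = 1)
  C[2][1] = min over k of (A[2][0] + B[0][1] = 4 + 5 = 9, A[2][1] + B[1][1] = 10 + 10 = 20, A[2][2] + B[2][1] = 10 + 7 = 17) = 9 (attained at k = 0)
  C[2][2] = min over k of (A[2][0] + B[0][2] = 4 + -3 = 1, A[2][1] + B[1][2] = 10 + -4 = 6, A[2][2] + B[2][2] = 10 + 5 = 15) = 1 (attained at k = 0)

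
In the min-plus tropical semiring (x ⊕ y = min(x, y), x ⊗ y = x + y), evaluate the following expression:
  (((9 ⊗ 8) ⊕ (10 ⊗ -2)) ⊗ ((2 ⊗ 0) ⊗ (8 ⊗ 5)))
(((9 ⊗ 8) ⊕ (10 ⊗ -2)) ⊗ ((2 ⊗ 0) ⊗ (8 ⊗ 5))) = 23

Expand innermost to outermost. Recall ⊕ takes the minimum of its arguments and ⊗ takes their sum. Working out the expression (((9 ⊗ 8) ⊕ (10 ⊗ -2)) ⊗ ((2 ⊗ 0) ⊗ (8 ⊗ 5))) gives 23.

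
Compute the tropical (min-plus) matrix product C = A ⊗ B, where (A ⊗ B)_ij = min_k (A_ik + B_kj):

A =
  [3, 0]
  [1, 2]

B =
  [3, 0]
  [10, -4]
A ⊗ B =
  [6, -4]
  [4, -2]

Apply the min-plus product entry-by-entry:
  C[0][0] = min over k of (A[0][0] + B[0][0] = 3 + 3 = 6, A[0][1] + B[1][0] = 0 + 10 = 10) = 6 (attained at k = 0)
  C[0][1] = min over k of (A[0][0] + B[0][1] = 3 + 0 = 3, A[0][1] + B[1][1] = 0 + -4 = -4) = -4 (attained at k = 1)
  C[1][0] = min over k of (A[1][0] + B[0][0] = 1 + 3 = 4, A[1][1] + B[1][0] = 2 + 10 = 12) = 4 (attained at k = 0)
  C[1][1] = min over k of (A[1][0] + B[0][1] = 1 + 0 = 1, A[1][1] + B[1][1] = 2 + -4 = -2) = -2 (attained at k = 1)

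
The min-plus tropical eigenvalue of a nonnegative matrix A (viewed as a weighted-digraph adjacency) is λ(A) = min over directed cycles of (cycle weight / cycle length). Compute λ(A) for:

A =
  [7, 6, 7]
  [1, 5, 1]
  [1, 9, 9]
λ(A) = 8/3

Enumerate directed cycles and compute their means (weight / length). Sample:
  cycle 0 → 0: weight = 7, length = 1, mean = 7/1 ≈ 7.000
  cycle 1 → 1: weight = 5, length = 1, mean = 5/1 ≈ 5.000
  cycle 2 → 2: weight = 9, length = 1, mean = 9/1 ≈ 9.000
  cycle 0 → 1 → 0: weight = 7, length = 2, mean = 7/2 ≈ 3.500
  cycle 0 → 2 → 0: weight = 8, length = 2, mean = 8/2 ≈ 4.000
  cycle 1 → 0 → 1: weight = 7, length = 2, mean = 7/2 ≈ 3.500
Minimum mean = 2.667, attained e.g. along the cycle 0 → 1 → 2 → 0 with weight 8 and length 3. So λ(A) = 8/3 = 8/3.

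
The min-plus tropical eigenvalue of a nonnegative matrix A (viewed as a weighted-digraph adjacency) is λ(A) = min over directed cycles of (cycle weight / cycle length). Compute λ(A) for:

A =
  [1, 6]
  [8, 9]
λ(A) = 1

Enumerate directed cycles and compute their means (weight / length). Sample:
  cycle 0 → 0: weight = 1, length = 1, mean = 1/1 ≈ 1.000
  cycle 1 → 1: weight = 9, length = 1, mean = 9/1 ≈ 9.000
  cycle 0 → 1 → 0: weight = 14, length = 2, mean = 14/2 ≈ 7.000
  cycle 1 → 0 → 1: weight = 14, length = 2, mean = 14/2 ≈ 7.000
Minimum mean = 1.000, attained e.g. along the cycle 0 → 0 with weight 1 and length 1. So λ(A) = 1/1 = 1.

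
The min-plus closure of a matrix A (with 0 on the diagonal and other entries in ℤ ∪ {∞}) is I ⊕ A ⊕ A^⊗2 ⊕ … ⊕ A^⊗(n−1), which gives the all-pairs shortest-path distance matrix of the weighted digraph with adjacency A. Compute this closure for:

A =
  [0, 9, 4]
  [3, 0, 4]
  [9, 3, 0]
Closure =
  [0, 7, 4]
  [3, 0, 4]
  [6, 3, 0]

This is the Floyd-Warshall all-pairs shortest-path computation. For each intermediate vertex k = 0, 1, …, 2, update dist[i][j] ← min(dist[i][j], dist[i][k] + dist[k][j]). The final matrix gives, for each (i, j), the minimum total weight of any directed path from i to j (possibly empty when i = j).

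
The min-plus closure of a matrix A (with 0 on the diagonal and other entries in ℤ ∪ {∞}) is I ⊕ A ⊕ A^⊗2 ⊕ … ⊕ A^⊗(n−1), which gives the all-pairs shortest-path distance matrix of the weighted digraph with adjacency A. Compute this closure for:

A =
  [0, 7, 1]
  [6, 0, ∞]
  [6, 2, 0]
Closure =
  [0, 3, 1]
  [6, 0, 7]
  [6, 2, 0]

This is the Floyd-Warshall all-pairs shortest-path computation. For each intermediate vertex k = 0, 1, …, 2, update dist[i][j] ← min(dist[i][j], dist[i][k] + dist[k][j]). The final matrix gives, for each (i, j), the minimum total weight of any directed path from i to j (possibly empty when i = j).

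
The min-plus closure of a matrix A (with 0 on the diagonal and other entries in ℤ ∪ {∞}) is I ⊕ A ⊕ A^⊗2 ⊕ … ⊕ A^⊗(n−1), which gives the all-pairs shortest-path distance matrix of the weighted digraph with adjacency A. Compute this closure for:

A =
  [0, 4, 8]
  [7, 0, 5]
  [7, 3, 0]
Closure =
  [0, 4, 8]
  [7, 0, 5]
  [7, 3, 0]

This is the Floyd-Warshall all-pairs shortest-path computation. For each intermediate vertex k = 0, 1, …, 2, update dist[i][j] ← min(dist[i][j], dist[i][k] + dist[k][j]). The final matrix gives, for each (i, j), the minimum total weight of any directed path from i to j (possibly empty when i = j).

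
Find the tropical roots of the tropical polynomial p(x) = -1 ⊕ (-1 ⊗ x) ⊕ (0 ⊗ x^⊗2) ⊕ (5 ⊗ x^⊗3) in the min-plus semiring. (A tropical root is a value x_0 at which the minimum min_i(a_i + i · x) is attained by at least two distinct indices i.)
Roots: {-5, -1, 0}

Each tropical root is a break point of the lower envelope of the lines y = a_i + i · x (there are 4 lines, with slopes 0, 1, ..., 3). Only the lines that attain the minimum somewhere contribute to roots; other lines are dominated. Here the surviving (envelope) indices are i = 3, i = 2, i = 1, i = 0.
Intersections between consecutive envelope lines give the roots: for adjacent envelope indices i < j the intersection is x = (a_i − a_j) / (j − i). Reading off the sorted break points: {-5, -1, 0}.
Verification: at each break x_0, at least two indices attain the minimum of min_i(a_i + i · x_0).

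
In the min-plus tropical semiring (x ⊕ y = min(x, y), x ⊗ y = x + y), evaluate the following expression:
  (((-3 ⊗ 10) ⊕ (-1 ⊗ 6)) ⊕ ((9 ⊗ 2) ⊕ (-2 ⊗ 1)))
(((-3 ⊗ 10) ⊕ (-1 ⊗ 6)) ⊕ ((9 ⊗ 2) ⊕ (-2 ⊗ 1))) = -1

Expand innermost to outermost. Recall ⊕ takes the minimum of its arguments and ⊗ takes their sum. Working out the expression (((-3 ⊗ 10) ⊕ (-1 ⊗ 6)) ⊕ ((9 ⊗ 2) ⊕ (-2 ⊗ 1))) gives -1.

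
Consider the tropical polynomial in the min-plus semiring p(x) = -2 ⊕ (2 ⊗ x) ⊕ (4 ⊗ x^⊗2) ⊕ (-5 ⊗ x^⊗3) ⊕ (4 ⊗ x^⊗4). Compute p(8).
p(8) = -2

A tropical monomial a ⊗ x^⊗i evaluates to a + i · x. Evaluating each term at x = 8:
  Term 0 contributes -2 + 0 · 8 = -2
  Term 1 contributes 2 + 1 · 8 = 10
  Term 2 contributes 4 + 2 · 8 = 20
  Term 3 contributes -5 + 3 · 8 = 19
  Term 4 contributes 4 + 4 · 8 = 36
p(8) = ⊕ of these = min[-2, 10, 20, 19, 36] = -2.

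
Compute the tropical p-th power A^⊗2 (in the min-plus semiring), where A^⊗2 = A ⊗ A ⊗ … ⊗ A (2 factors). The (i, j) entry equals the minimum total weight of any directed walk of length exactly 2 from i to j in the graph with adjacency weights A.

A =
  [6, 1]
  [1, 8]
A^⊗2 =
  [2, 7]
  [7, 2]

Each entry (A^⊗2)_ij equals the minimum over all length-2 walks i = v_0 → v_1 → … → v_2 = j of Σ_t A[v_t][v_{t+1}]. For example, for (i, j) = (0, 1) we minimise over 2 possible intermediate vertex sequences; the minimum is 7, attained along the walk 0 → 0 → 1.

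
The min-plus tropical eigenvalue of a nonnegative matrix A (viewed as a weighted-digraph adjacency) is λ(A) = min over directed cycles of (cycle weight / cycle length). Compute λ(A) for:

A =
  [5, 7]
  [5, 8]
λ(A) = 5

Enumerate directed cycles and compute their means (weight / length). Sample:
  cycle 0 → 0: weight = 5, length = 1, mean = 5/1 ≈ 5.000
  cycle 1 → 1: weight = 8, length = 1, mean = 8/1 ≈ 8.000
  cycle 0 → 1 → 0: weight = 12, length = 2, mean = 12/2 ≈ 6.000
  cycle 1 → 0 → 1: weight = 12, length = 2, mean = 12/2 ≈ 6.000
Minimum mean = 5.000, attained e.g. along the cycle 0 → 0 with weight 5 and length 1. So λ(A) = 5/1 = 5.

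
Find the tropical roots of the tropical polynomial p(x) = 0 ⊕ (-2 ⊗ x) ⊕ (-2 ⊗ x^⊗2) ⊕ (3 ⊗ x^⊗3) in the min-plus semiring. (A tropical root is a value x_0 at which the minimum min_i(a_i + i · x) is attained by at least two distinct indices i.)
Roots: {-5, 0, 2}

Each tropical root is a break point of the lower envelope of the lines y = a_i + i · x (there are 4 lines, with slopes 0, 1, ..., 3). Only the lines that attain the minimum somewhere contribute to roots; other lines are dominated. Here the surviving (envelope) indices are i = 3, i = 2, i = 1, i = 0.
Intersections between consecutive envelope lines give the roots: for adjacent envelope indices i < j the intersection is x = (a_i − a_j) / (j − i). Reading off the sorted break points: {-5, 0, 2}.
Verification: at each break x_0, at least two indices attain the minimum of min_i(a_i + i · x_0).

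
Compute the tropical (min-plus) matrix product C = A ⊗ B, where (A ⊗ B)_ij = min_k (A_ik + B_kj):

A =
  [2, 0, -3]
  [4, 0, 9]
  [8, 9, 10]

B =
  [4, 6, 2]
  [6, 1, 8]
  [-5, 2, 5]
A ⊗ B =
  [-8, -1, 2]
  [4, 1, 6]
  [5, 10, 10]

Apply the min-plus product entry-by-entry:
  C[0][0] = min over k of (A[0][0] + B[0][0] = 2 + 4 = 6, A[0][1] + B[1][0] = 0 + 6 = 6, A[0][2] + B[2][0] = -3 + -5 = -8) = -8 (attained at k = 2)
  C[0][1] = min over k of (A[0][0] + B[0][1] = 2 + 6 = 8, A[0][1] + B[1][1] = 0 + 1 = 1, A[0][2] + B[2][1] = -3 + 2 = -1) = -1 (attained at k = 2)
  C[0][2] = min over k of (A[0][0] + B[0][2] = 2 + 2 = 4, A[0][1] + B[1][2] = 0 + 8 = 8, A[0][2] + B[2][2] = -3 + 5 = 2) = 2 (attained at k = 2)
  C[1][0] = min over k of (A[1][0] + B[0][0] = 4 + 4 = 8, A[1][1] + B[1][0] = 0 + 6 = 6, A[1][2] + B[2][0] = 9 + -5 = 4) = 4 (attained at k = 2)
  C[1][1] = min over k of (A[1][0] + B[0][1] = 4 + 6 = 10, A[1][1] + B[1][1] = 0 + 1 = 1, A[1][2] + B[2][1] = 9 + 2 = 11) = 1 (attained at k = 1)
  C[1][2] = min over k of (A[1][0] + B[0][2] = 4 + 2 = 6, A[1][1] + B[1][2] = 0 + 8 = 8, A[1][2] + B[2][2] = 9 + 5 = 14) = 6 (attained at k = 0)
  C[2][0] = min over k of (A[2][0] + B[0][0] = 8 + 4 = 12, A[2][1] + B[1][0] = 9 + 6 = 15, A[2][2] + B[2][0] = 10 + -5 = 5) = 5 (attained at k = 2)
  C[2][1] = min over k of (A[2][0] + B[0][1] = 8 + 6 = 14, A[2][1] + B[1][1] = 9 + 1 = 10, A[2][2] + B[2][1] = 10 + 2 = 12) = 10 (attained at k = 1)
  C[2][2] = min over k of (A[2][0] + B[0][2] = 8 + 2 = 10, A[2][1] + B[1][2] = 9 + 8 = 17, A[2][2] + B[2][2] = 10 + 5 = 15) = 10 (attained at k = 0)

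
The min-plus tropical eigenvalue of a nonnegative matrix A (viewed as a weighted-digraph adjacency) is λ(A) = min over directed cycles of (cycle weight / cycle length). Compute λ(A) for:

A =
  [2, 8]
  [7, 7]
λ(A) = 2

Enumerate directed cycles and compute their means (weight / length). Sample:
  cycle 0 → 0: weight = 2, length = 1, mean = 2/1 ≈ 2.000
  cycle 1 → 1: weight = 7, length = 1, mean = 7/1 ≈ 7.000
  cycle 0 → 1 → 0: weight = 15, length = 2, mean = 15/2 ≈ 7.500
  cycle 1 → 0 → 1: weight = 15, length = 2, mean = 15/2 ≈ 7.500
Minimum mean = 2.000, attained e.g. along the cycle 0 → 0 with weight 2 and length 1. So λ(A) = 2/1 = 2.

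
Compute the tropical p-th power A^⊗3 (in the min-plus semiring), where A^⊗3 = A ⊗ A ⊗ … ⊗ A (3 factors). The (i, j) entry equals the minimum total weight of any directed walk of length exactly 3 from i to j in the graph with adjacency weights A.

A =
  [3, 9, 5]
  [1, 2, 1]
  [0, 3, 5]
A^⊗3 =
  [8, 10, 9]
  [3, 6, 5]
  [4, 7, 6]

Each entry (A^⊗3)_ij equals the minimum over all length-3 walks i = v_0 → v_1 → … → v_3 = j of Σ_t A[v_t][v_{t+1}]. For example, for (i, j) = (0, 2) we minimise over 9 possible intermediate vertex sequences; the minimum is 9, attained along the walk 0 → 2 → 1 → 2.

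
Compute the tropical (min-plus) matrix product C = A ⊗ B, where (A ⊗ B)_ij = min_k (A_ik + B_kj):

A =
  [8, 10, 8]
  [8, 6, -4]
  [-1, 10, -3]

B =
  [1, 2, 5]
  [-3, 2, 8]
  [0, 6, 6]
A ⊗ B =
  [7, 10, 13]
  [-4, 2, 2]
  [-3, 1, 3]

Apply the min-plus product entry-by-entry:
  C[0][0] = min over k of (A[0][0] + B[0][0] = 8 + 1 = 9, A[0][1] + B[1][0] = 10 + -3 = 7, A[0][2] + B[2][0] = 8 + 0 = 8) = 7 (attained at k = 1)
  C[0][1] = min over k of (A[0][0] + B[0][1] = 8 + 2 = 10, A[0][1] + B[1][1] = 10 + 2 = 12, A[0][2] + B[2][1] = 8 + 6 = 14) = 10 (attained at k = 0)
  C[0][2] = min over k of (A[0][0] + B[0][2] = 8 + 5 = 13, A[0][1] + B[1][2] = 10 + 8 = 18, A[0][2] + B[2][2] = 8 + 6 = 14) = 13 (attained at k = 0)
  C[1][0] = min over k of (A[1][0] + B[0][0] = 8 + 1 = 9, A[1][1] + B[1][0] = 6 + -3 = 3, A[1][2] + B[2][0] = -4 + 0 = -4) = -4 (attained at k = 2)
  C[1][1] = min over k of (A[1][0] + B[0][1] = 8 + 2 = 10, A[1][1] + B[1][1] = 6 + 2 = 8, A[1][2] + B[2][1] = -4 + 6 = 2) = 2 (attained at k = 2)
  C[1][2] = min over k of (A[1][0] + B[0][2] = 8 + 5 = 13, A[1][1] + B[1][2] = 6 + 8 = 14, A[1][2] + B[2][2] = -4 + 6 = 2) = 2 (attained at k = 2)
  C[2][0] = min over k of (A[2][0] + B[0][0] = -1 + 1 = 0, A[2][1] + B[1][0] = 10 + -3 = 7, A[2][2] + B[2][0] = -3 + 0 = -3) = -3 (attained at k = 2)
  C[2][1] = min over k of (A[2][0] + B[0][1] = -1 + 2 = 1, A[2][1] + B[1][1] = 10 + 2 = 12, A[2][2] + B[2][1] = -3 + 6 = 3) = 1 (attained at k = 0)
  C[2][2] = min over k of (A[2][0] + B[0][2] = -1 + 5 = 4, A[2][1] + B[1][2] = 10 + 8 = 18, A[2][2] + B[2][2] = -3 + 6 = 3) = 3 (attained at k = 2)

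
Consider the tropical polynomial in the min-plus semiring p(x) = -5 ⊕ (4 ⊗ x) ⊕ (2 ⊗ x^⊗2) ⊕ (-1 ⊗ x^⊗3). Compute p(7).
p(7) = -5

A tropical monomial a ⊗ x^⊗i evaluates to a + i · x. Evaluating each term at x = 7:
  Term 0 contributes -5 + 0 · 7 = -5
  Term 1 contributes 4 + 1 · 7 = 11
  Term 2 contributes 2 + 2 · 7 = 16
  Term 3 contributes -1 + 3 · 7 = 20
p(7) = ⊕ of these = min[-5, 11, 16, 20] = -5.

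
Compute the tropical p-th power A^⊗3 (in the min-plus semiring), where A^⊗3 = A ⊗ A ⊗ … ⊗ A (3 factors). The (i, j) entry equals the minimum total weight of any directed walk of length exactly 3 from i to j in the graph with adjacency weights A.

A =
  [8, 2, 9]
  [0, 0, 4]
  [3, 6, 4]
A^⊗3 =
  [2, 2, 6]
  [0, 0, 4]
  [5, 5, 9]

Each entry (A^⊗3)_ij equals the minimum over all length-3 walks i = v_0 → v_1 → … → v_3 = j of Σ_t A[v_t][v_{t+1}]. For example, for (i, j) = (0, 2) we minimise over 9 possible intermediate vertex sequences; the minimum is 6, attained along the walk 0 → 1 → 1 → 2.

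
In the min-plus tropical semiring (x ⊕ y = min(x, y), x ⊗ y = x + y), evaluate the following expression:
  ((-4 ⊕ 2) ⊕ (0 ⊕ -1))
((-4 ⊕ 2) ⊕ (0 ⊕ -1)) = -4

Expand innermost to outermost. Recall ⊕ takes the minimum of its arguments and ⊗ takes their sum. Working out the expression ((-4 ⊕ 2) ⊕ (0 ⊕ -1)) gives -4.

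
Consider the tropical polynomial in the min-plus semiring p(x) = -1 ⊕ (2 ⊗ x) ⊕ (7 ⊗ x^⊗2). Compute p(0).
p(0) = -1

A tropical monomial a ⊗ x^⊗i evaluates to a + i · x. Evaluating each term at x = 0:
  Term 0 contributes -1 + 0 · 0 = -1
  Term 1 contributes 2 + 1 · 0 = 2
  Term 2 contributes 7 + 2 · 0 = 7
p(0) = ⊕ of these = min[-1, 2, 7] = -1.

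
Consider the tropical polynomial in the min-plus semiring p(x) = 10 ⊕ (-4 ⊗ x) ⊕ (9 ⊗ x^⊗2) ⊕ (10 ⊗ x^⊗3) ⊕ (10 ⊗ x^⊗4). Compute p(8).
p(8) = 4

A tropical monomial a ⊗ x^⊗i evaluates to a + i · x. Evaluating each term at x = 8:
  Term 0 contributes 10 + 0 · 8 = 10
  Term 1 contributes -4 + 1 · 8 = 4
  Term 2 contributes 9 + 2 · 8 = 25
  Term 3 contributes 10 + 3 · 8 = 34
  Term 4 contributes 10 + 4 · 8 = 42
p(8) = ⊕ of these = min[10, 4, 25, 34, 42] = 4.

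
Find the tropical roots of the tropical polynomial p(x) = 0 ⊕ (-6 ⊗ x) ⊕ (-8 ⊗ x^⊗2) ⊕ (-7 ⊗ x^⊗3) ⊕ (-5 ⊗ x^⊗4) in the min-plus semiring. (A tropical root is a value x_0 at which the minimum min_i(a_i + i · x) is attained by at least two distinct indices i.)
Roots: {-2, -1, 2, 6}

Each tropical root is a break point of the lower envelope of the lines y = a_i + i · x (there are 5 lines, with slopes 0, 1, ..., 4). Only the lines that attain the minimum somewhere contribute to roots; other lines are dominated. Here the surviving (envelope) indices are i = 4, i = 3, i = 2, i = 1, i = 0.
Intersections between consecutive envelope lines give the roots: for adjacent envelope indices i < j the intersection is x = (a_i − a_j) / (j − i). Reading off the sorted break points: {-2, -1, 2, 6}.
Verification: at each break x_0, at least two indices attain the minimum of min_i(a_i + i · x_0).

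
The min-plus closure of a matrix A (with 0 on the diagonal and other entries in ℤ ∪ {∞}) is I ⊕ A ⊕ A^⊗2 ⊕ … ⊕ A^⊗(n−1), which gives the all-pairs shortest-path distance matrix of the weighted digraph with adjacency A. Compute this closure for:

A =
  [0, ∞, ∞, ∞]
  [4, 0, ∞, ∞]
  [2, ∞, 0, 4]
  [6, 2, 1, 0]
Closure =
  [0, ∞, ∞, ∞]
  [4, 0, ∞, ∞]
  [2, 6, 0, 4]
  [3, 2, 1, 0]

This is the Floyd-Warshall all-pairs shortest-path computation. For each intermediate vertex k = 0, 1, …, 3, update dist[i][j] ← min(dist[i][j], dist[i][k] + dist[k][j]). The final matrix gives, for each (i, j), the minimum total weight of any directed path from i to j (possibly empty when i = j).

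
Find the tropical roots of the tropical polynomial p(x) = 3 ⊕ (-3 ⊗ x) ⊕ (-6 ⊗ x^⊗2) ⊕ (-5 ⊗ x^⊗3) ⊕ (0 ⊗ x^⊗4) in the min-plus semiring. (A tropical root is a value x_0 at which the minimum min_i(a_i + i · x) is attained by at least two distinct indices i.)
Roots: {-5, -1, 3, 6}

Each tropical root is a break point of the lower envelope of the lines y = a_i + i · x (there are 5 lines, with slopes 0, 1, ..., 4). Only the lines that attain the minimum somewhere contribute to roots; other lines are dominated. Here the surviving (envelope) indices are i = 4, i = 3, i = 2, i = 1, i = 0.
Intersections between consecutive envelope lines give the roots: for adjacent envelope indices i < j the intersection is x = (a_i − a_j) / (j − i). Reading off the sorted break points: {-5, -1, 3, 6}.
Verification: at each break x_0, at least two indices attain the minimum of min_i(a_i + i · x_0).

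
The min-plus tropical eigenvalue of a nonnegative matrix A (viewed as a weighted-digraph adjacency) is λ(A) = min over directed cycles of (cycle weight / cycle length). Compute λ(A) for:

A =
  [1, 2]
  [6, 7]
λ(A) = 1

Enumerate directed cycles and compute their means (weight / length). Sample:
  cycle 0 → 0: weight = 1, length = 1, mean = 1/1 ≈ 1.000
  cycle 1 → 1: weight = 7, length = 1, mean = 7/1 ≈ 7.000
  cycle 0 → 1 → 0: weight = 8, length = 2, mean = 8/2 ≈ 4.000
  cycle 1 → 0 → 1: weight = 8, length = 2, mean = 8/2 ≈ 4.000
Minimum mean = 1.000, attained e.g. along the cycle 0 → 0 with weight 1 and length 1. So λ(A) = 1/1 = 1.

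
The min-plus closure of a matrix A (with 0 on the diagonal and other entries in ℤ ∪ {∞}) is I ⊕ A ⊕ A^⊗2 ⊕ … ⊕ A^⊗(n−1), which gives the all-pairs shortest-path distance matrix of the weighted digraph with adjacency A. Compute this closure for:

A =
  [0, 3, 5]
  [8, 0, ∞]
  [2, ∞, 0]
Closure =
  [0, 3, 5]
  [8, 0, 13]
  [2, 5, 0]

This is the Floyd-Warshall all-pairs shortest-path computation. For each intermediate vertex k = 0, 1, …, 2, update dist[i][j] ← min(dist[i][j], dist[i][k] + dist[k][j]). The final matrix gives, for each (i, j), the minimum total weight of any directed path from i to j (possibly empty when i = j).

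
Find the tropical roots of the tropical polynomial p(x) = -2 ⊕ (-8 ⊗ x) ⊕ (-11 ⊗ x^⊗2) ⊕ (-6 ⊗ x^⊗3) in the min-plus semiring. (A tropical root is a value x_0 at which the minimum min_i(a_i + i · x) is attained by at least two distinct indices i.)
Roots: {-5, 3, 6}

Each tropical root is a break point of the lower envelope of the lines y = a_i + i · x (there are 4 lines, with slopes 0, 1, ..., 3). Only the lines that attain the minimum somewhere contribute to roots; other lines are dominated. Here the surviving (envelope) indices are i = 3, i = 2, i = 1, i = 0.
Intersections between consecutive envelope lines give the roots: for adjacent envelope indices i < j the intersection is x = (a_i − a_j) / (j − i). Reading off the sorted break points: {-5, 3, 6}.
Verification: at each break x_0, at least two indices attain the minimum of min_i(a_i + i · x_0).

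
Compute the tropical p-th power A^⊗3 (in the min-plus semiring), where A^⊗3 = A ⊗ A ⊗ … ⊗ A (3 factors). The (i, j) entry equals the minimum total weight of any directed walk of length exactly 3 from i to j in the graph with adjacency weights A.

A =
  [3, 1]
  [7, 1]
A^⊗3 =
  [9, 3]
  [9, 3]

Each entry (A^⊗3)_ij equals the minimum over all length-3 walks i = v_0 → v_1 → … → v_3 = j of Σ_t A[v_t][v_{t+1}]. For example, for (i, j) = (0, 1) we minimise over 4 possible intermediate vertex sequences; the minimum is 3, attained along the walk 0 → 1 → 1 → 1.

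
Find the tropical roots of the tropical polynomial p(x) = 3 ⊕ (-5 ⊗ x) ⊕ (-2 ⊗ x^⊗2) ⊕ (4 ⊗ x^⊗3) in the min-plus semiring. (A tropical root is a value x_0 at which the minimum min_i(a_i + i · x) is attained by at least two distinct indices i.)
Roots: {-6, -3, 8}

Each tropical root is a break point of the lower envelope of the lines y = a_i + i · x (there are 4 lines, with slopes 0, 1, ..., 3). Only the lines that attain the minimum somewhere contribute to roots; other lines are dominated. Here the surviving (envelope) indices are i = 3, i = 2, i = 1, i = 0.
Intersections between consecutive envelope lines give the roots: for adjacent envelope indices i < j the intersection is x = (a_i − a_j) / (j − i). Reading off the sorted break points: {-6, -3, 8}.
Verification: at each break x_0, at least two indices attain the minimum of min_i(a_i + i · x_0).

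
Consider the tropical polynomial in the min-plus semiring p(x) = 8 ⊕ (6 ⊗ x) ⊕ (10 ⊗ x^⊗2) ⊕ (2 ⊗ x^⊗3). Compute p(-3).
p(-3) = -7

A tropical monomial a ⊗ x^⊗i evaluates to a + i · x. Evaluating each term at x = -3:
  Term 0 contributes 8 + 0 · -3 = 8
  Term 1 contributes 6 + 1 · -3 = 3
  Term 2 contributes 10 + 2 · -3 = 4
  Term 3 contributes 2 + 3 · -3 = -7
p(-3) = ⊕ of these = min[8, 3, 4, -7] = -7.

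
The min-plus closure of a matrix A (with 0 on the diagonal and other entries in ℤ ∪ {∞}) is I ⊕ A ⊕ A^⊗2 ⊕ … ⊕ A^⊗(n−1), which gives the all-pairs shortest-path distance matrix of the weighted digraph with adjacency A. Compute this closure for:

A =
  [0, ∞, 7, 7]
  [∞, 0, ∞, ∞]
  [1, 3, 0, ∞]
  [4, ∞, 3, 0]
Closure =
  [0, 10, 7, 7]
  [∞, 0, ∞, ∞]
  [1, 3, 0, 8]
  [4, 6, 3, 0]

This is the Floyd-Warshall all-pairs shortest-path computation. For each intermediate vertex k = 0, 1, …, 3, update dist[i][j] ← min(dist[i][j], dist[i][k] + dist[k][j]). The final matrix gives, for each (i, j), the minimum total weight of any directed path from i to j (possibly empty when i = j).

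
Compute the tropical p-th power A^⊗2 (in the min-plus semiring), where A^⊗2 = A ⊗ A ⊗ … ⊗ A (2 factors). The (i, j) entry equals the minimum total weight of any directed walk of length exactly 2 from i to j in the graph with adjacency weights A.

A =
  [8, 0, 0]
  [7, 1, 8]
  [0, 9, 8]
A^⊗2 =
  [0, 1, 8]
  [8, 2, 7]
  [8, 0, 0]

Each entry (A^⊗2)_ij equals the minimum over all length-2 walks i = v_0 → v_1 → … → v_2 = j of Σ_t A[v_t][v_{t+1}]. For example, for (i, j) = (0, 2) we minimise over 3 possible intermediate vertex sequences; the minimum is 8, attained along the walk 0 → 0 → 2.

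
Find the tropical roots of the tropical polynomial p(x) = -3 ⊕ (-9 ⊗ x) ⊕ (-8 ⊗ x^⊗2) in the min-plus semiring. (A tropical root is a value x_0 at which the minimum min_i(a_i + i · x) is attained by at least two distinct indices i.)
Roots: {-1, 6}

Each tropical root is a break point of the lower envelope of the lines y = a_i + i · x (there are 3 lines, with slopes 0, 1, ..., 2). Only the lines that attain the minimum somewhere contribute to roots; other lines are dominated. Here the surviving (envelope) indices are i = 2, i = 1, i = 0.
Intersections between consecutive envelope lines give the roots: for adjacent envelope indices i < j the intersection is x = (a_i − a_j) / (j − i). Reading off the sorted break points: {-1, 6}.
Verification: at each break x_0, at least two indices attain the minimum of min_i(a_i + i · x_0).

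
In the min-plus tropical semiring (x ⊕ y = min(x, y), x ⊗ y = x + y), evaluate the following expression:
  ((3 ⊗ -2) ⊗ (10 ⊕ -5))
((3 ⊗ -2) ⊗ (10 ⊕ -5)) = -4

Expand innermost to outermost. Recall ⊕ takes the minimum of its arguments and ⊗ takes their sum. Working out the expression ((3 ⊗ -2) ⊗ (10 ⊕ -5)) gives -4.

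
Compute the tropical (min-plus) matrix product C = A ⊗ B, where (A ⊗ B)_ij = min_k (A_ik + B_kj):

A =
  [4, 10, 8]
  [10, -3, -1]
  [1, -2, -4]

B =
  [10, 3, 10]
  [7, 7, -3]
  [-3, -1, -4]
A ⊗ B =
  [5, 7, 4]
  [-4, -2, -6]
  [-7, -5, -8]

Apply the min-plus product entry-by-entry:
  C[0][0] = min over k of (A[0][0] + B[0][0] = 4 + 10 = 14, A[0][1] + B[1][0] = 10 + 7 = 17, A[0][2] + B[2][0] = 8 + -3 = 5) = 5 (attained at k = 2)
  C[0][1] = min over k of (A[0][0] + B[0][1] = 4 + 3 = 7, A[0][1] + B[1][1] = 10 + 7 = 17, A[0][2] + B[2][1] = 8 + -1 = 7) = 7 (attained at k = 0)
  C[0][2] = min over k of (A[0][0] + B[0][2] = 4 + 10 = 14, A[0][1] + B[1][2] = 10 + -3 = 7, A[0][2] + B[2][2] = 8 + -4 = 4) = 4 (attained at k = 2)
  C[1][0] = min over k of (A[1][0] + B[0][0] = 10 + 10 = 20, A[1][1] + B[1][0] = -3 + 7 = 4, A[1][2] + B[2][0] = -1 + -3 = -4) = -4 (attained at k = 2)
  C[1][1] = min over k of (A[1][0] + B[0][1] = 10 + 3 = 13, A[1][1] + B[1][1] = -3 + 7 = 4, A[1][2] + B[2][1] = -1 + -1 = -2) = -2 (attained at k = 2)
  C[1][2] = min over k of (A[1][0] + B[0][2] = 10 + 10 = 20, A[1][1] + B[1][2] = -3 + -3 = -6, A[1][2] + B[2][2] = -1 + -4 = -5) = -6 (attained at k = 1)
  C[2][0] = min over k of (A[2][0] + B[0][0] = 1 + 10 = 11, A[2][1] + B[1][0] = -2 + 7 = 5, A[2][2] + B[2][0] = -4 + -3 = -7) = -7 (attained at k = 2)
  C[2][1] = min over k of (A[2][0] + B[0][1] = 1 + 3 = 4, A[2][1] + B[1][1] = -2 + 7 = 5, A[2][2] + B[2][1] = -4 + -1 = -5) = -5 (attained at k = 2)
  C[2][2] = min over k of (A[2][0] + B[0][2] = 1 + 10 = 11, A[2][1] + B[1][2] = -2 + -3 = -5, A[2][2] + B[2][2] = -4 + -4 = -8) = -8 (attained at k = 2)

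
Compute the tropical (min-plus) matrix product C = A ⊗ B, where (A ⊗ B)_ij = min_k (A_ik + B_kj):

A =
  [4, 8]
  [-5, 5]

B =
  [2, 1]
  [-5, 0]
A ⊗ B =
  [3, 5]
  [-3, -4]

Apply the min-plus product entry-by-entry:
  C[0][0] = min over k of (A[0][0] + B[0][0] = 4 + 2 = 6, A[0][1] + B[1][0] = 8 + -5 = 3) = 3 (attained at k = 1)
  C[0][1] = min over k of (A[0][0] + B[0][1] = 4 + 1 = 5, A[0][1] + B[1][1] = 8 + 0 = 8) = 5 (attained at k = 0)
  C[1][0] = min over k of (A[1][0] + B[0][0] = -5 + 2 = -3, A[1][1] + B[1][0] = 5 + -5 = 0) = -3 (attained at k = 0)
  C[1][1] = min over k of (A[1][0] + B[0][1] = -5 + 1 = -4, A[1][1] + B[1][1] = 5 + 0 = 5) = -4 (attained at k = 0)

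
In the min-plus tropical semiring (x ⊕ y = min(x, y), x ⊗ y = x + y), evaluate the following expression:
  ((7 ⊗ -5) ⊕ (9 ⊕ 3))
((7 ⊗ -5) ⊕ (9 ⊕ 3)) = 2

Expand innermost to outermost. Recall ⊕ takes the minimum of its arguments and ⊗ takes their sum. Working out the expression ((7 ⊗ -5) ⊕ (9 ⊕ 3)) gives 2.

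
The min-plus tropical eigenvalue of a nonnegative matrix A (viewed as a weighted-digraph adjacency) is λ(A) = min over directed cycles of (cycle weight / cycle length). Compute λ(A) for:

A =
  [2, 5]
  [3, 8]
λ(A) = 2

Enumerate directed cycles and compute their means (weight / length). Sample:
  cycle 0 → 0: weight = 2, length = 1, mean = 2/1 ≈ 2.000
  cycle 1 → 1: weight = 8, length = 1, mean = 8/1 ≈ 8.000
  cycle 0 → 1 → 0: weight = 8, length = 2, mean = 8/2 ≈ 4.000
  cycle 1 → 0 → 1: weight = 8, length = 2, mean = 8/2 ≈ 4.000
Minimum mean = 2.000, attained e.g. along the cycle 0 → 0 with weight 2 and length 1. So λ(A) = 2/1 = 2.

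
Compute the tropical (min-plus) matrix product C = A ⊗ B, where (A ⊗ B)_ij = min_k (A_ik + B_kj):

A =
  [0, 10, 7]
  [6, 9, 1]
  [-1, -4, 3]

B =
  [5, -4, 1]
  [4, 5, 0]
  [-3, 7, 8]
A ⊗ B =
  [4, -4, 1]
  [-2, 2, 7]
  [0, -5, -4]

Apply the min-plus product entry-by-entry:
  C[0][0] = min over k of (A[0][0] + B[0][0] = 0 + 5 = 5, A[0][1] + B[1][0] = 10 + 4 = 14, A[0][2] + B[2][0] = 7 + -3 = 4) = 4 (attained at k = 2)
  C[0][1] = min over k of (A[0][0] + B[0][1] = 0 + -4 = -4, A[0][1] + B[1][1] = 10 + 5 = 15, A[0][2] + B[2][1] = 7 + 7 = 14) = -4 (attained at k = 0)
  C[0][2] = min over k of (A[0][0] + B[0][2] = 0 + 1 = 1, A[0][1] + B[1][2] = 10 + 0 = 10, A[0][2] + B[2][2] = 7 + 8 = 15) = 1 (attained at k = 0)
  C[1][0] = min over k of (A[1][0] + B[0][0] = 6 + 5 = 11, A[1][1] + B[1][0] = 9 + 4 = 13, A[1][2] + B[2][0] = 1 + -3 = -2) = -2 (attained at k = 2)
  C[1][1] = min over k of (A[1][0] + B[0][1] = 6 + -4 = 2, A[1][1] + B[1][1] = 9 + 5 = 14, A[1][2] + B[2][1] = 1 + 7 = 8) = 2 (attained at k = 0)
  C[1][2] = min over k of (A[1][0] + B[0][2] = 6 + 1 = 7, A[1][1] + B[1][2] = 9 + 0 = 9, A[1][2] + B[2][2] = 1 + 8 = 9) = 7 (attained at k = 0)
  C[2][0] = min over k of (A[2][0] + B[0][0] = -1 + 5 = 4, A[2][1] + B[1][0] = -4 + 4 = 0, A[2][2] + B[2][0] = 3 + -3 = 0) = 0 (attained at k = 1)
  C[2][1] = min over k of (A[2][0] + B[0][1] = -1 + -4 = -5, A[2][1] + B[1][1] = -4 + 5 = 1, A[2][2] + B[2][1] = 3 + 7 = 10) = -5 (attained at k = 0)
  C[2][2] = min over k of (A[2][0] + B[0][2] = -1 + 1 = 0, A[2][1] + B[1][2] = -4 + 0 = -4, A[2][2] + B[2][2] = 3 + 8 = 11) = -4 (attained at k = 1)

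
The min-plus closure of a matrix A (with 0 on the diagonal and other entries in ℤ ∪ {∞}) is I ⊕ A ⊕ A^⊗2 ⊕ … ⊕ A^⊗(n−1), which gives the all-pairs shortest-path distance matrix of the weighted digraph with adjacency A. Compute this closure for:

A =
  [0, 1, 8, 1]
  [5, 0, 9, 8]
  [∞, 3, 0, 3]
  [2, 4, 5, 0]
Closure =
  [0, 1, 6, 1]
  [5, 0, 9, 6]
  [5, 3, 0, 3]
  [2, 3, 5, 0]

This is the Floyd-Warshall all-pairs shortest-path computation. For each intermediate vertex k = 0, 1, …, 3, update dist[i][j] ← min(dist[i][j], dist[i][k] + dist[k][j]). The final matrix gives, for each (i, j), the minimum total weight of any directed path from i to j (possibly empty when i = j).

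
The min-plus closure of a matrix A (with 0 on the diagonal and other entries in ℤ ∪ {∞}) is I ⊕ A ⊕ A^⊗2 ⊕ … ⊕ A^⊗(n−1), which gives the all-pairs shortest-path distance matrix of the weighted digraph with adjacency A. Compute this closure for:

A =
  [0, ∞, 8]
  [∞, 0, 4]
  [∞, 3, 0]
Closure =
  [0, 11, 8]
  [∞, 0, 4]
  [∞, 3, 0]

This is the Floyd-Warshall all-pairs shortest-path computation. For each intermediate vertex k = 0, 1, …, 2, update dist[i][j] ← min(dist[i][j], dist[i][k] + dist[k][j]). The final matrix gives, for each (i, j), the minimum total weight of any directed path from i to j (possibly empty when i = j).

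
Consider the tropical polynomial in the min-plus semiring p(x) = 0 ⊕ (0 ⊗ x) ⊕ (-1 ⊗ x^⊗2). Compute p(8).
p(8) = 0

A tropical monomial a ⊗ x^⊗i evaluates to a + i · x. Evaluating each term at x = 8:
  Term 0 contributes 0 + 0 · 8 = 0
  Term 1 contributes 0 + 1 · 8 = 8
  Term 2 contributes -1 + 2 · 8 = 15
p(8) = ⊕ of these = min[0, 8, 15] = 0.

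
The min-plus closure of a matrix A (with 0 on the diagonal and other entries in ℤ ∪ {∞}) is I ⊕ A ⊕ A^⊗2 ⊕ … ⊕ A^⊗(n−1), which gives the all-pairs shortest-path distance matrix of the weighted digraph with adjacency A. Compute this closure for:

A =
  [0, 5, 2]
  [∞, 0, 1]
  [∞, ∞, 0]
Closure =
  [0, 5, 2]
  [∞, 0, 1]
  [∞, ∞, 0]

This is the Floyd-Warshall all-pairs shortest-path computation. For each intermediate vertex k = 0, 1, …, 2, update dist[i][j] ← min(dist[i][j], dist[i][k] + dist[k][j]). The final matrix gives, for each (i, j), the minimum total weight of any directed path from i to j (possibly empty when i = j).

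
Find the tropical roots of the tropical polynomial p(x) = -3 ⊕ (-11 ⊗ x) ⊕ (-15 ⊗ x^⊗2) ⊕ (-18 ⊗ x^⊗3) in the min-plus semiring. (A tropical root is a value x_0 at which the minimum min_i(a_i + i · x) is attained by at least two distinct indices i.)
Roots: {3, 4, 8}

Each tropical root is a break point of the lower envelope of the lines y = a_i + i · x (there are 4 lines, with slopes 0, 1, ..., 3). Only the lines that attain the minimum somewhere contribute to roots; other lines are dominated. Here the surviving (envelope) indices are i = 3, i = 2, i = 1, i = 0.
Intersections between consecutive envelope lines give the roots: for adjacent envelope indices i < j the intersection is x = (a_i − a_j) / (j − i). Reading off the sorted break points: {3, 4, 8}.
Verification: at each break x_0, at least two indices attain the minimum of min_i(a_i + i · x_0).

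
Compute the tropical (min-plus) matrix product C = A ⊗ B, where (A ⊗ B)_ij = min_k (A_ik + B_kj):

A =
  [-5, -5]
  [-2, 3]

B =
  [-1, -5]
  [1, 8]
A ⊗ B =
  [-6, -10]
  [-3, -7]

Apply the min-plus product entry-by-entry:
  C[0][0] = min over k of (A[0][0] + B[0][0] = -5 + -1 = -6, A[0][1] + B[1][0] = -5 + 1 = -4) = -6 (attained at k = 0)
  C[0][1] = min over k of (A[0][0] + B[0][1] = -5 + -5 = -10, A[0][1] + B[1][1] = -5 + 8 = 3) = -10 (attained at k = 0)
  C[1][0] = min over k of (A[1][0] + B[0][0] = -2 + -1 = -3, A[1][1] + B[1][0] = 3 + 1 = 4) = -3 (attained at k = 0)
  C[1][1] = min over k of (A[1][0] + B[0][1] = -2 + -5 = -7, A[1][1] + B[1][1] = 3 + 8 = 11) = -7 (attained at k = 0)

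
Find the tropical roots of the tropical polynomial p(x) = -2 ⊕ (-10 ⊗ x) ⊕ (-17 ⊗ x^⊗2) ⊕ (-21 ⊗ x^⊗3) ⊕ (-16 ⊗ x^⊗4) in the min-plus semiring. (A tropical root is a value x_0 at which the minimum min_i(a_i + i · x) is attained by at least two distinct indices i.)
Roots: {-5, 4, 7, 8}

Each tropical root is a break point of the lower envelope of the lines y = a_i + i · x (there are 5 lines, with slopes 0, 1, ..., 4). Only the lines that attain the minimum somewhere contribute to roots; other lines are dominated. Here the surviving (envelope) indices are i = 4, i = 3, i = 2, i = 1, i = 0.
Intersections between consecutive envelope lines give the roots: for adjacent envelope indices i < j the intersection is x = (a_i − a_j) / (j − i). Reading off the sorted break points: {-5, 4, 7, 8}.
Verification: at each break x_0, at least two indices attain the minimum of min_i(a_i + i · x_0).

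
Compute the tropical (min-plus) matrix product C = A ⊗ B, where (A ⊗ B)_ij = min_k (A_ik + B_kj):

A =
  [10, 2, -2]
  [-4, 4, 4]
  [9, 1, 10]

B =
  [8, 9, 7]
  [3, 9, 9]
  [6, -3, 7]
A ⊗ B =
  [4, -5, 5]
  [4, 1, 3]
  [4, 7, 10]

Apply the min-plus product entry-by-entry:
  C[0][0] = min over k of (A[0][0] + B[0][0] = 10 + 8 = 18, A[0][1] + B[1][0] = 2 + 3 = 5, A[0][2] + B[2][0] = -2 + 6 = 4) = 4 (attained at k = 2)
  C[0][1] = min over k of (A[0][0] + B[0][1] = 10 + 9 = 19, A[0][1] + B[1][1] = 2 + 9 = 11, A[0][2] + B[2][1] = -2 + -3 = -5) = -5 (attained at k = 2)
  C[0][2] = min over k of (A[0][0] + B[0][2] = 10 + 7 = 17, A[0][1] + B[1][2] = 2 + 9 = 11, A[0][2] + B[2][2] = -2 + 7 = 5) = 5 (attained at k = 2)
  C[1][0] = min over k of (A[1][0] + B[0][0] = -4 + 8 = 4, A[1][1] + B[1][0] = 4 + 3 = 7, A[1][2] + B[2][0] = 4 + 6 = 10) = 4 (attained at k = 0)
  C[1][1] = min over k of (A[1][0] + B[0][1] = -4 + 9 = 5, A[1][1] + B[1][1] = 4 + 9 = 13, A[1][2] + B[2][1] = 4 + -3 = 1) = 1 (attained at k = 2)
  C[1][2] = min over k of (A[1][0] + B[0][2] = -4 + 7 = 3, A[1][1] + B[1][2] = 4 + 9 = 13, A[1][2] + B[2][2] = 4 + 7 = 11) = 3 (attained at k = 0)
  C[2][0] = min over k of (A[2][0] + B[0][0] = 9 + 8 = 17, A[2][1] + B[1][0] = 1 + 3 = 4, A[2][2] + B[2][0] = 10 + 6 = 16) = 4 (attained at k = 1)
  C[2][1] = min over k of (A[2][0] + B[0][1] = 9 + 9 = 18, A[2][1] + B[1][1] = 1 + 9 = 10, A[2][2] + B[2][1] = 10 + -3 = 7) = 7 (attained at k = 2)
  C[2][2] = min over k of (A[2][0] + B[0][2] = 9 + 7 = 16, A[2][1] + B[1][2] = 1 + 9 = 10, A[2][2] + B[2][2] = 10 + 7 = 17) = 10 (attained at k = 1)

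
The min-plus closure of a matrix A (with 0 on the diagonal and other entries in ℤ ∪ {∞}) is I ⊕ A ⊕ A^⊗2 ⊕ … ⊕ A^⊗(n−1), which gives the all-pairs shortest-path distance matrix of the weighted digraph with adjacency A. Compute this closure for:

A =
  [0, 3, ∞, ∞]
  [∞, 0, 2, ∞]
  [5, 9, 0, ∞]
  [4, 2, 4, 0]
Closure =
  [0, 3, 5, ∞]
  [7, 0, 2, ∞]
  [5, 8, 0, ∞]
  [4, 2, 4, 0]

This is the Floyd-Warshall all-pairs shortest-path computation. For each intermediate vertex k = 0, 1, …, 3, update dist[i][j] ← min(dist[i][j], dist[i][k] + dist[k][j]). The final matrix gives, for each (i, j), the minimum total weight of any directed path from i to j (possibly empty when i = j).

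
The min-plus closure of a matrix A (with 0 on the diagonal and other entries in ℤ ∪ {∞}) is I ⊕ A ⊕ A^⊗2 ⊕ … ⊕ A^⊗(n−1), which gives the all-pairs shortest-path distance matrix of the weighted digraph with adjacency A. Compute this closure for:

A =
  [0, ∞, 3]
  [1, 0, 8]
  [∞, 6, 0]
Closure =
  [0, 9, 3]
  [1, 0, 4]
  [7, 6, 0]

This is the Floyd-Warshall all-pairs shortest-path computation. For each intermediate vertex k = 0, 1, …, 2, update dist[i][j] ← min(dist[i][j], dist[i][k] + dist[k][j]). The final matrix gives, for each (i, j), the minimum total weight of any directed path from i to j (possibly empty when i = j).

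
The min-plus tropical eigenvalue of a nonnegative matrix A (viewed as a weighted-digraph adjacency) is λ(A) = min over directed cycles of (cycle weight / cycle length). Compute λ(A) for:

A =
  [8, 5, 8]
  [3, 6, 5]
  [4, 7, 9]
λ(A) = 4

Enumerate directed cycles and compute their means (weight / length). Sample:
  cycle 0 → 0: weight = 8, length = 1, mean = 8/1 ≈ 8.000
  cycle 1 → 1: weight = 6, length = 1, mean = 6/1 ≈ 6.000
  cycle 2 → 2: weight = 9, length = 1, mean = 9/1 ≈ 9.000
  cycle 0 → 1 → 0: weight = 8, length = 2, mean = 8/2 ≈ 4.000
  cycle 0 → 2 → 0: weight = 12, length = 2, mean = 12/2 ≈ 6.000
  cycle 1 → 0 → 1: weight = 8, length = 2, mean = 8/2 ≈ 4.000
Minimum mean = 4.000, attained e.g. along the cycle 0 → 1 → 0 with weight 8 and length 2. So λ(A) = 8/2 = 4.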